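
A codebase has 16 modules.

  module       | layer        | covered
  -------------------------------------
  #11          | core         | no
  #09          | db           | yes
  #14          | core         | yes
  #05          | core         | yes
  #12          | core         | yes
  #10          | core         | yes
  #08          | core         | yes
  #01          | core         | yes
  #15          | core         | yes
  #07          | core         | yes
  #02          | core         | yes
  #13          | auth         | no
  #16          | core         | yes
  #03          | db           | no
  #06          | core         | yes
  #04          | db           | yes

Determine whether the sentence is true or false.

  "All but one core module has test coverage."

'All but one core module has test coverage' holds iff |A ∖ B| = 1.
A (the restrictor) = {#11, #14, #05, #12, #10, #08, #01, #15, #07, #02, #16, #06}, |A| = 12.
A ∖ B = {#11}, so |A ∖ B| = 1.
|A ∖ B| = 1, so the statement is true.

True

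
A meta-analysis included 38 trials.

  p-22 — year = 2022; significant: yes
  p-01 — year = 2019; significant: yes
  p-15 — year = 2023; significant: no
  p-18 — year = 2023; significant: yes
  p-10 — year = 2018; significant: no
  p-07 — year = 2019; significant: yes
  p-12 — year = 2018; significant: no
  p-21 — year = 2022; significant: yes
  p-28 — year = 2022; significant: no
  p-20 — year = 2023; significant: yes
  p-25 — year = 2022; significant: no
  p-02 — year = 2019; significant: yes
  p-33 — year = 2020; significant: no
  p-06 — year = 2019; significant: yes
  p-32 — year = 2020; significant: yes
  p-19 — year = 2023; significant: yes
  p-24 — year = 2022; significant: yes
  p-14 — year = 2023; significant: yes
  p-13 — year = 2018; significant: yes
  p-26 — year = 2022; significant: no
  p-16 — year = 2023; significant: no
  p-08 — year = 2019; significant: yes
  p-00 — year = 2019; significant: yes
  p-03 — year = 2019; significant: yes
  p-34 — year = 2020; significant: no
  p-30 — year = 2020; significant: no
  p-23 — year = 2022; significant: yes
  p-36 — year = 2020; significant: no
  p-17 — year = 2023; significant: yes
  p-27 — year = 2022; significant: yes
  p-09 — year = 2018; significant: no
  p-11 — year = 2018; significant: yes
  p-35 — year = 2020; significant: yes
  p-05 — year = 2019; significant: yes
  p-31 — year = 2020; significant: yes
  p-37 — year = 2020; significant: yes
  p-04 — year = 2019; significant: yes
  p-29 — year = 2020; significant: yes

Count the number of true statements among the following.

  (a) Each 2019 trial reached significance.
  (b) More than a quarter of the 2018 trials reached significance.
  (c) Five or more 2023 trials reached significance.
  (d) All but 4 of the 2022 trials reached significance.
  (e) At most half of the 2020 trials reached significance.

3

(a) 2019: |A| = 9, |A ∩ B| = 9; needs A ⊆ B, i.e. every element of A is in B (|A ∖ B| = 0) — true.
(b) 2018: |A| = 5, |A ∩ B| = 2; needs |A ∩ B| / |A| > 1/4 — true.
(c) 2023: |A| = 7, |A ∩ B| = 5; needs |A ∩ B| ≥ 5 — true.
(d) 2022: |A| = 8, |A ∩ B| = 5; needs |A ∖ B| = 4 — false.
(e) 2020: |A| = 9, |A ∩ B| = 5; needs |A ∩ B| ≤ |A ∖ B| — false.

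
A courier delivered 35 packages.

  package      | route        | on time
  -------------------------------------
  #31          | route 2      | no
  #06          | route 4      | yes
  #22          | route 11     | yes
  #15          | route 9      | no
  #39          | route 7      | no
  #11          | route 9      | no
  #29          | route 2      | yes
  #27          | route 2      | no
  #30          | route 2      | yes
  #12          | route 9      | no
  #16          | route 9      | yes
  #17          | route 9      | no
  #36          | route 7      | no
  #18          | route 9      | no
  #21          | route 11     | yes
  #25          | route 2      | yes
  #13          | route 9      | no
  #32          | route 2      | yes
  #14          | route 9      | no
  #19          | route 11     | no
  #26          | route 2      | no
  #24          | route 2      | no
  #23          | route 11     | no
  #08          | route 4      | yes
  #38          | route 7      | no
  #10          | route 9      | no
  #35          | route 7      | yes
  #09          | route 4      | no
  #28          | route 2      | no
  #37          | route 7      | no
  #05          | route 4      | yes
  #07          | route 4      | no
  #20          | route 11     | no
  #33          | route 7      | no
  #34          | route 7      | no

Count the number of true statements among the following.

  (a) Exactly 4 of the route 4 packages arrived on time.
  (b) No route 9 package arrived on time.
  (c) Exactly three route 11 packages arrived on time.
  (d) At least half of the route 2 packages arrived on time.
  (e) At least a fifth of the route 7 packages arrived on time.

(a) route 4: |A| = 5, |A ∩ B| = 3; needs |A ∩ B| = 4 — false.
(b) route 9: |A| = 9, |A ∩ B| = 1; needs A ∩ B = ∅ (|A ∩ B| = 0) — false.
(c) route 11: |A| = 5, |A ∩ B| = 2; needs |A ∩ B| = 3 — false.
(d) route 2: |A| = 9, |A ∩ B| = 4; needs |A ∩ B| ≥ |A ∖ B| — false.
(e) route 7: |A| = 7, |A ∩ B| = 1; needs |A ∩ B| / |A| ≥ 1/5 — false.

0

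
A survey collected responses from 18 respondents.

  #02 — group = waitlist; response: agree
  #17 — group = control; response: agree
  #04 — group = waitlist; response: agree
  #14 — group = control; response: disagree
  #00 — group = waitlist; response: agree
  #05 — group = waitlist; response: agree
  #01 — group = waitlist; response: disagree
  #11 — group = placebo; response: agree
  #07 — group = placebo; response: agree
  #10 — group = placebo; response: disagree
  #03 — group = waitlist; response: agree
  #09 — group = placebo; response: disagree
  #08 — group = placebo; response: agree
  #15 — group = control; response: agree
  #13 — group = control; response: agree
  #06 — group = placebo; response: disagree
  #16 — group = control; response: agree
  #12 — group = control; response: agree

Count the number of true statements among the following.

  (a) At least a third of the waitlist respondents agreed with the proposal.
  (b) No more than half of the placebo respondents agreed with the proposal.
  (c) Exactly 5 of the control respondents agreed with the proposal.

3

(a) waitlist: |A| = 6, |A ∩ B| = 5; needs |A ∩ B| / |A| ≥ 1/3 — true.
(b) placebo: |A| = 6, |A ∩ B| = 3; needs |A ∩ B| ≤ |A ∖ B| — true.
(c) control: |A| = 6, |A ∩ B| = 5; needs |A ∩ B| = 5 — true.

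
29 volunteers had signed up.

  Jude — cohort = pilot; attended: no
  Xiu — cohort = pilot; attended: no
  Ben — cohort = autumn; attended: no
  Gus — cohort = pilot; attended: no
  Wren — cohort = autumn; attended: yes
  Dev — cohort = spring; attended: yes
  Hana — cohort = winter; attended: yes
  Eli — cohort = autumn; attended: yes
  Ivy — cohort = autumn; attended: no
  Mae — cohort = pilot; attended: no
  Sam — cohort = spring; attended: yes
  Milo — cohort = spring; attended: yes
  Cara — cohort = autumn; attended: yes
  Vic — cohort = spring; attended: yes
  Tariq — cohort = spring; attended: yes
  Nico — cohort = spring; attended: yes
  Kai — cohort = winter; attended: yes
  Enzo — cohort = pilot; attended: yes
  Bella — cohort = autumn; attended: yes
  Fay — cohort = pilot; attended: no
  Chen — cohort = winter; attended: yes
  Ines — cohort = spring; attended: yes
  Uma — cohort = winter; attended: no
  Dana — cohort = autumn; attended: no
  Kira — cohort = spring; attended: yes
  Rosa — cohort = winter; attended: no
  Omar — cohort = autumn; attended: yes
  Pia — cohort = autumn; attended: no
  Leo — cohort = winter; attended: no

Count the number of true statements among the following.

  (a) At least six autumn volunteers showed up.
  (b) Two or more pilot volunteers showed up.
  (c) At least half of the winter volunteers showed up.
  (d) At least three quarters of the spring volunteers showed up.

2

(a) autumn: |A| = 9, |A ∩ B| = 5; needs |A ∩ B| ≥ 6 — false.
(b) pilot: |A| = 6, |A ∩ B| = 1; needs |A ∩ B| ≥ 2 — false.
(c) winter: |A| = 6, |A ∩ B| = 3; needs |A ∩ B| ≥ |A ∖ B| — true.
(d) spring: |A| = 8, |A ∩ B| = 8; needs |A ∩ B| / |A| ≥ 3/4 — true.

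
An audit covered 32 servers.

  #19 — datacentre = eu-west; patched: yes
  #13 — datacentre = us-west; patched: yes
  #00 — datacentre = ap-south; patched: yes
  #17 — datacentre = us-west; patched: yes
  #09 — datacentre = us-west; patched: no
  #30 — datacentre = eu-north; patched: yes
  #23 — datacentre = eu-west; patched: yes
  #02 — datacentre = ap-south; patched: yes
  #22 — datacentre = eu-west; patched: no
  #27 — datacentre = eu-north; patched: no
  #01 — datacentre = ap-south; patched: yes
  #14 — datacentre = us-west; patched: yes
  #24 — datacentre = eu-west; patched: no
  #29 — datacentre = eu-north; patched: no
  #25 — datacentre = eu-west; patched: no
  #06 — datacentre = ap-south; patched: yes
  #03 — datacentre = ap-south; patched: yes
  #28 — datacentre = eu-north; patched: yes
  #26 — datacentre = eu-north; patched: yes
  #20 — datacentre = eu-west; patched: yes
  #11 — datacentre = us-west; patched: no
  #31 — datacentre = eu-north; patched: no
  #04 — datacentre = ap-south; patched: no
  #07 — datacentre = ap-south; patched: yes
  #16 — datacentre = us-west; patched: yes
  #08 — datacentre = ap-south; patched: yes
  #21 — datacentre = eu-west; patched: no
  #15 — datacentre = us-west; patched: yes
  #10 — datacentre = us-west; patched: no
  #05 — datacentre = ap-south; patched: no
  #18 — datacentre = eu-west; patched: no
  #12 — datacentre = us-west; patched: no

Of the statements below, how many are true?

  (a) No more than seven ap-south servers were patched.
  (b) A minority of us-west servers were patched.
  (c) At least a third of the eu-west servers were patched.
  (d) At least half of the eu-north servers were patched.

(a) ap-south: |A| = 9, |A ∩ B| = 7; needs |A ∩ B| ≤ 7 — true.
(b) us-west: |A| = 9, |A ∩ B| = 5; needs |A ∩ B| < |A ∖ B| — false.
(c) eu-west: |A| = 8, |A ∩ B| = 3; needs |A ∩ B| / |A| ≥ 1/3 — true.
(d) eu-north: |A| = 6, |A ∩ B| = 3; needs |A ∩ B| ≥ |A ∖ B| — true.

3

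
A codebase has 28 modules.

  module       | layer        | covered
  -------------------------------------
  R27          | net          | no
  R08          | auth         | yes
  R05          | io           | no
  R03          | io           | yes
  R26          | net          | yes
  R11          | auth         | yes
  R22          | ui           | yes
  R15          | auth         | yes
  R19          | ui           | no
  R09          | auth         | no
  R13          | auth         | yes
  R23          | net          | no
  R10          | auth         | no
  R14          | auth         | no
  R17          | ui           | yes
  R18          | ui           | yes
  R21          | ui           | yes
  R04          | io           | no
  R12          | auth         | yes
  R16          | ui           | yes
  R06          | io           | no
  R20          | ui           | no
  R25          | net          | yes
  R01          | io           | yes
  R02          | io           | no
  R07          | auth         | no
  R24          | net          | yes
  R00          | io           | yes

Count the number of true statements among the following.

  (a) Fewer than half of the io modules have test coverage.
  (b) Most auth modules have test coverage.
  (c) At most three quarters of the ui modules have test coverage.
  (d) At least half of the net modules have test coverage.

4

(a) io: |A| = 7, |A ∩ B| = 3; needs |A ∩ B| < |A ∖ B| — true.
(b) auth: |A| = 9, |A ∩ B| = 5; needs |A ∩ B| > |A ∖ B| — true.
(c) ui: |A| = 7, |A ∩ B| = 5; needs |A ∩ B| / |A| ≤ 3/4 — true.
(d) net: |A| = 5, |A ∩ B| = 3; needs |A ∩ B| ≥ |A ∖ B| — true.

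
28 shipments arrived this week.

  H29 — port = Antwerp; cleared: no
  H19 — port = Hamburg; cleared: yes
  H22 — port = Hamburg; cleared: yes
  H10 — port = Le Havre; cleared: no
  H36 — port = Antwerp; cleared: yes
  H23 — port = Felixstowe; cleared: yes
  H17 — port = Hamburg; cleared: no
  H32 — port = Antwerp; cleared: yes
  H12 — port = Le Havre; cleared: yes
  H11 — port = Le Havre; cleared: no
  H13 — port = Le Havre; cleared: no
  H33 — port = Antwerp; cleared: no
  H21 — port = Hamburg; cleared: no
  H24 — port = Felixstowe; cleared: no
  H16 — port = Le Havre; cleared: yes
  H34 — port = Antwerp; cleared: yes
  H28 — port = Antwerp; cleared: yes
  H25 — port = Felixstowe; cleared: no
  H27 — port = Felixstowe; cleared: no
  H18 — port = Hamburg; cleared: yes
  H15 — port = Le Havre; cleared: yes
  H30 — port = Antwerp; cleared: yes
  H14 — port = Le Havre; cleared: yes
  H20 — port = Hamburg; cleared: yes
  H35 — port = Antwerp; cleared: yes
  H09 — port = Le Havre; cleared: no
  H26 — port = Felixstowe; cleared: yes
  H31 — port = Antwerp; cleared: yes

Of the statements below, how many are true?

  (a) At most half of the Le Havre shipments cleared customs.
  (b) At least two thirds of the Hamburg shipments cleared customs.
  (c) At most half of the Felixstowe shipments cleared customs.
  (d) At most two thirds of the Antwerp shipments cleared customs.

(a) Le Havre: |A| = 8, |A ∩ B| = 4; needs |A ∩ B| ≤ |A ∖ B| — true.
(b) Hamburg: |A| = 6, |A ∩ B| = 4; needs |A ∩ B| / |A| ≥ 2/3 — true.
(c) Felixstowe: |A| = 5, |A ∩ B| = 2; needs |A ∩ B| ≤ |A ∖ B| — true.
(d) Antwerp: |A| = 9, |A ∩ B| = 7; needs |A ∩ B| / |A| ≤ 2/3 — false.

3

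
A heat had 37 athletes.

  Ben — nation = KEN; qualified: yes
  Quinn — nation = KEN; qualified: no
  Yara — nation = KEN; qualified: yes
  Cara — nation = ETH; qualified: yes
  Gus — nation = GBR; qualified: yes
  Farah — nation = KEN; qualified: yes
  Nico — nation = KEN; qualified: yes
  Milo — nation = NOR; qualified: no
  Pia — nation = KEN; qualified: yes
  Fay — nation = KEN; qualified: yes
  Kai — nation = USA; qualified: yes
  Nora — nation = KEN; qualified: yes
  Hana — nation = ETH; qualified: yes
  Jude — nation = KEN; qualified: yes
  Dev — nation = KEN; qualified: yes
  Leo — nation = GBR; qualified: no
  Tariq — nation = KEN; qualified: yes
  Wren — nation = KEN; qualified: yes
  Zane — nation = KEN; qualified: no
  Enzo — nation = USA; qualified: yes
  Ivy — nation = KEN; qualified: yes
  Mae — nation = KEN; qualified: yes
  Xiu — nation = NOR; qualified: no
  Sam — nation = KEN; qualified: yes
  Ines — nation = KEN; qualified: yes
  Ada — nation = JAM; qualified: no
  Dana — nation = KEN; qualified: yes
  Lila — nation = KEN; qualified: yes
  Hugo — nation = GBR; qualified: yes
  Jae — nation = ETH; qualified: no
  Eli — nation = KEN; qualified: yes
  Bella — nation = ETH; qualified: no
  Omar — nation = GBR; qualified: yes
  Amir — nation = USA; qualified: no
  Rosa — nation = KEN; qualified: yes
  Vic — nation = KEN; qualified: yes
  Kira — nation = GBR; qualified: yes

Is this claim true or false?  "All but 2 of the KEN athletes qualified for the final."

True

Truth condition: |A ∖ B| = 2.
|A| = 22, |A ∩ B| = 20, |A ∖ B| = 2.
|A ∖ B| = 2, so the statement is true.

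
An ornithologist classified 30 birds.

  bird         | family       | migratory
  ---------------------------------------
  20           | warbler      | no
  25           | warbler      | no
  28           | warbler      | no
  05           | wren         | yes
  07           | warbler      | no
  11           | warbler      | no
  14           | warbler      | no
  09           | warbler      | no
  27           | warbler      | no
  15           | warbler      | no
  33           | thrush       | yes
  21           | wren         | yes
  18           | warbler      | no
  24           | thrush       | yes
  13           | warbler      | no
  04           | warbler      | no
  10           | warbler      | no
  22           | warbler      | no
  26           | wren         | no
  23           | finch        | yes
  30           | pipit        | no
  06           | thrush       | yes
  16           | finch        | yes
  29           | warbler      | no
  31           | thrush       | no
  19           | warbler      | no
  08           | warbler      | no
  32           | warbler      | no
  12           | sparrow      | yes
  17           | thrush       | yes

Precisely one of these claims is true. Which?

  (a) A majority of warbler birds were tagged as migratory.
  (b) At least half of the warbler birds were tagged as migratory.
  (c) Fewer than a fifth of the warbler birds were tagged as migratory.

|A| = 18, |A ∩ B| = 0, |A ∖ B| = 18.
(a) requires |A ∩ B| > |A ∖ B|: false.
(b) requires |A ∩ B| ≥ |A ∖ B|: false.
(c) requires |A ∩ B| / |A| < 1/5: true.

(c)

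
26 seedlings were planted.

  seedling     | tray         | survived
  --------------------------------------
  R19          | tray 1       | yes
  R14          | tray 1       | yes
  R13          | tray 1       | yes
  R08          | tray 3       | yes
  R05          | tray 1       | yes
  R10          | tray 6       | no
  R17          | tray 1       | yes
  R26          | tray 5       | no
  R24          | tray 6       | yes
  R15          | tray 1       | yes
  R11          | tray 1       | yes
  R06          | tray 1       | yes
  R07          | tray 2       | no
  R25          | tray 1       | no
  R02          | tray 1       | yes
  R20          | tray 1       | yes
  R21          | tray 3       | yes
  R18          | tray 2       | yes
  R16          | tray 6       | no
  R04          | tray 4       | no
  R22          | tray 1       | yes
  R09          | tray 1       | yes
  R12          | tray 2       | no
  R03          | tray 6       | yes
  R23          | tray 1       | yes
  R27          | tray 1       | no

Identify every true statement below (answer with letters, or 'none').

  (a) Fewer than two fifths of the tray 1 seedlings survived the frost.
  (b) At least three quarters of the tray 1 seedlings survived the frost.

(b)

|A| = 15, |A ∩ B| = 13, |A ∖ B| = 2.
(a) |A ∩ B| / |A| < 2/5: fails.
(b) |A ∩ B| / |A| ≥ 3/4: holds.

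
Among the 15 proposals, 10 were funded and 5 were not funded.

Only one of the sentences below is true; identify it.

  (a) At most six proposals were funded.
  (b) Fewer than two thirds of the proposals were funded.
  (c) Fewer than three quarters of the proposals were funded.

|A| = 15, |A ∩ B| = 10, |A ∖ B| = 5.
(a) requires |A ∩ B| ≤ 6: false.
(b) requires |A ∩ B| / |A| < 2/3: false.
(c) requires |A ∩ B| / |A| < 3/4: true.

(c)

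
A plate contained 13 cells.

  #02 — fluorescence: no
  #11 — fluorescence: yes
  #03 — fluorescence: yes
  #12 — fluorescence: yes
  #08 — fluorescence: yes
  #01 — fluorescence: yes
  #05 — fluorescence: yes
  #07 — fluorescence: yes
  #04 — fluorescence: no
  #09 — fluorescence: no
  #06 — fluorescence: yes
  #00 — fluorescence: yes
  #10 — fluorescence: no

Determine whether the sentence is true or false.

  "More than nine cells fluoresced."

The determiner here denotes the relation: |A ∩ B| > 9.
A (the restrictor) = {#02, #11, #03, #12, #08, #01, #05, #07, #04, #09, #06, #00, #10}, |A| = 13.
A ∩ B = {#11, #03, #12, #08, #01, #05, #07, #06, #00}, so |A ∩ B| = 9.
|A ∩ B| = 9, so the statement is false.

False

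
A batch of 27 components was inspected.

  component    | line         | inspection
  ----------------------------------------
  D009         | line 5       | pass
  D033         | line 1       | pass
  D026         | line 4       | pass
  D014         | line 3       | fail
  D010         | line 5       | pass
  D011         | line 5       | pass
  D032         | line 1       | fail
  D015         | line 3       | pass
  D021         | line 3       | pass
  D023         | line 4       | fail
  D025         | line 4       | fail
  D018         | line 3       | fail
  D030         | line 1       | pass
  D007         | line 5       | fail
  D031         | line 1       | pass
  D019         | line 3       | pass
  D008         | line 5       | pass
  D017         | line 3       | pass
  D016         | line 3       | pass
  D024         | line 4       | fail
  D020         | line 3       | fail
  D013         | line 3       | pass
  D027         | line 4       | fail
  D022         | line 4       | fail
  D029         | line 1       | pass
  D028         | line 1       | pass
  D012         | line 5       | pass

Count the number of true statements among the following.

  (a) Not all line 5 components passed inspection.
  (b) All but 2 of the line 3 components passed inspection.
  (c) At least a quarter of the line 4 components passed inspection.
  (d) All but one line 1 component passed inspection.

(a) line 5: |A| = 6, |A ∩ B| = 5; needs A ⊄ B (|A ∖ B| ≥ 1) — true.
(b) line 3: |A| = 9, |A ∩ B| = 6; needs |A ∖ B| = 2 — false.
(c) line 4: |A| = 6, |A ∩ B| = 1; needs |A ∩ B| / |A| ≥ 1/4 — false.
(d) line 1: |A| = 6, |A ∩ B| = 5; needs |A ∖ B| = 1 — true.

2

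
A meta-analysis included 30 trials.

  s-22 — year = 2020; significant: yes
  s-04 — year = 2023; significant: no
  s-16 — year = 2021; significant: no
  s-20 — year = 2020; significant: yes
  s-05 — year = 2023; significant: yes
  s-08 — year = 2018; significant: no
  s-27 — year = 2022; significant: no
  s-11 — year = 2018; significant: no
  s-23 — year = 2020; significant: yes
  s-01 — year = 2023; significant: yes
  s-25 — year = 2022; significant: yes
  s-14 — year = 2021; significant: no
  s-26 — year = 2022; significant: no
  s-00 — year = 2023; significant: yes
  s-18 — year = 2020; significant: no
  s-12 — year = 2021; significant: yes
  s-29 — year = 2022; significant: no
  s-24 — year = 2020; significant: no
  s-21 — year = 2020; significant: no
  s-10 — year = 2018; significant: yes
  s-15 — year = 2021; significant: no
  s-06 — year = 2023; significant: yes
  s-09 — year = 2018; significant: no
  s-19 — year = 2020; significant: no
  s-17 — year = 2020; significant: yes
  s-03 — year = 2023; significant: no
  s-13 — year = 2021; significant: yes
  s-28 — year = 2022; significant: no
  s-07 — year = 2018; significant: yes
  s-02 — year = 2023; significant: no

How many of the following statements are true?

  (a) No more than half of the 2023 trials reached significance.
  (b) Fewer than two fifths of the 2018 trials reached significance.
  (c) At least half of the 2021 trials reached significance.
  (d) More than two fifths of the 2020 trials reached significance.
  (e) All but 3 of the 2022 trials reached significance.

(a) 2023: |A| = 7, |A ∩ B| = 4; needs |A ∩ B| ≤ |A ∖ B| — false.
(b) 2018: |A| = 5, |A ∩ B| = 2; needs |A ∩ B| / |A| < 2/5 — false.
(c) 2021: |A| = 5, |A ∩ B| = 2; needs |A ∩ B| ≥ |A ∖ B| — false.
(d) 2020: |A| = 8, |A ∩ B| = 4; needs |A ∩ B| / |A| > 2/5 — true.
(e) 2022: |A| = 5, |A ∩ B| = 1; needs |A ∖ B| = 3 — false.

1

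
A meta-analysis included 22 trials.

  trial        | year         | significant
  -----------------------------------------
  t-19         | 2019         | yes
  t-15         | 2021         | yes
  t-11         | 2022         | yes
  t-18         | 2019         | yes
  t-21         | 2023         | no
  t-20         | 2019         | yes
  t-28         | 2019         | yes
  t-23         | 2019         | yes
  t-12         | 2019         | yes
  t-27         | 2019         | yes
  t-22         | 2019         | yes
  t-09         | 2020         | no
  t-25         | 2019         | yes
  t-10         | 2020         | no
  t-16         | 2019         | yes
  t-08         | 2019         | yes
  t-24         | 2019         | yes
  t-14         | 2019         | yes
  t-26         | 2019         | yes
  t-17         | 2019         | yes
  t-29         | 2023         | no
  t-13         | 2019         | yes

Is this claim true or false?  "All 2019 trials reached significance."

True

Truth condition: A ⊆ B, i.e. every element of A is in B (|A ∖ B| = 0).
|A| = 16, |A ∩ B| = 16, |A ∖ B| = 0.
So the statement is true.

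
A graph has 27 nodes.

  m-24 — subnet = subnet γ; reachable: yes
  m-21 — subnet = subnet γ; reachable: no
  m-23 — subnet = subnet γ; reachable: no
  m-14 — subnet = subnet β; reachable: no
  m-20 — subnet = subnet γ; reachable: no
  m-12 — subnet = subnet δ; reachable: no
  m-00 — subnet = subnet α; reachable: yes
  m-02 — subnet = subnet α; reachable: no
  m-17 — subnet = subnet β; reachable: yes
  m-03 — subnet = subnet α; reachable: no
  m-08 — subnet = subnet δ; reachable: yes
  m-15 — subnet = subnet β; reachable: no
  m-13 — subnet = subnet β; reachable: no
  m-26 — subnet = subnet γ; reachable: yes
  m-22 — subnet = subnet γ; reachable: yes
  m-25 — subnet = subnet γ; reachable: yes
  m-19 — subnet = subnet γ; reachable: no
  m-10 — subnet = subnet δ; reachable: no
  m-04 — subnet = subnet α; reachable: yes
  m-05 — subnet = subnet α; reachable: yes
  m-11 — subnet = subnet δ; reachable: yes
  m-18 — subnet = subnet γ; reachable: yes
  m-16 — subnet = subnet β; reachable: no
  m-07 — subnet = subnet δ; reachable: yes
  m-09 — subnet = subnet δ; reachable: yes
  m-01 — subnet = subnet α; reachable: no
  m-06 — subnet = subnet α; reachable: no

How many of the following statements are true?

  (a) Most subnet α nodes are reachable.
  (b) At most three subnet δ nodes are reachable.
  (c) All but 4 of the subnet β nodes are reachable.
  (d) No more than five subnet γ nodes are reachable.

2

(a) subnet α: |A| = 7, |A ∩ B| = 3; needs |A ∩ B| > |A ∖ B| — false.
(b) subnet δ: |A| = 6, |A ∩ B| = 4; needs |A ∩ B| ≤ 3 — false.
(c) subnet β: |A| = 5, |A ∩ B| = 1; needs |A ∖ B| = 4 — true.
(d) subnet γ: |A| = 9, |A ∩ B| = 5; needs |A ∩ B| ≤ 5 — true.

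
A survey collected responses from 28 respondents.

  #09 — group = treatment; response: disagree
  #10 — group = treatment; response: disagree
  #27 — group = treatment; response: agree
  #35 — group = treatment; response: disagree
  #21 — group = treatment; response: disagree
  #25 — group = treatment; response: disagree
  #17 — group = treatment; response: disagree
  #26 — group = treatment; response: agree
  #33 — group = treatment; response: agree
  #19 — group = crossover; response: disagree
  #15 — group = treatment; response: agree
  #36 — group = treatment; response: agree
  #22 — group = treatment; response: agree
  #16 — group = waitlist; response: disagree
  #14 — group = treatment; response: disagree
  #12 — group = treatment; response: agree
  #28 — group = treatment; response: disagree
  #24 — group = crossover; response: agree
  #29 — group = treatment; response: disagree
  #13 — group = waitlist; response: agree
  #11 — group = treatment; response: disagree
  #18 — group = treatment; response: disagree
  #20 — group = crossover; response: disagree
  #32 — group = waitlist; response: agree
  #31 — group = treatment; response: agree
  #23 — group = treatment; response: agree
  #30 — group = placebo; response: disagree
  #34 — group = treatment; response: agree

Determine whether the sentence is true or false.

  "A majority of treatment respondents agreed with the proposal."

False

'A majority of treatment respondents agreed with the proposal' holds iff |A ∩ B| > |A ∖ B|.
|A| = 21, |A ∩ B| = 10, |A ∖ B| = 11.
10 < 11, so the statement is false.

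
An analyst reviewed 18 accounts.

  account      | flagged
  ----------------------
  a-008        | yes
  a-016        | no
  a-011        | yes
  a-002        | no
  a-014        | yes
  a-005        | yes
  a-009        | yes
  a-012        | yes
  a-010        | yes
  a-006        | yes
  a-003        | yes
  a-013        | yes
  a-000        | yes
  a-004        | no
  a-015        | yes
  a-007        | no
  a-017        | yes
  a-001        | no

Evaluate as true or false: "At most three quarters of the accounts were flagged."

True

'At most three quarters of the accounts were flagged' holds iff |A ∩ B| / |A| ≤ 3/4.
|A| = 18, |A ∩ B| = 13, |A ∖ B| = 5.
|A ∩ B|/|A| = 13/18, so the statement is true.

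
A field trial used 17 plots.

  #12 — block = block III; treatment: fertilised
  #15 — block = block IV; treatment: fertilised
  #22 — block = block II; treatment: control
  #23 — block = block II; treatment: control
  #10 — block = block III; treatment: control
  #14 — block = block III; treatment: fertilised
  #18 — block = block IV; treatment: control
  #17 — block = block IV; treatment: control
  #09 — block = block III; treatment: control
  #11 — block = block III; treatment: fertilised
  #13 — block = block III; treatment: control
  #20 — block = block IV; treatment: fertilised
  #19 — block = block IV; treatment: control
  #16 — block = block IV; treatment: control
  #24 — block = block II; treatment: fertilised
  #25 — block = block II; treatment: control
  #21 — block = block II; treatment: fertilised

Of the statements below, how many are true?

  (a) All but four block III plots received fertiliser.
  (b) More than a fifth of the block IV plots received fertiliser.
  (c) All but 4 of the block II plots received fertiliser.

(a) block III: |A| = 6, |A ∩ B| = 3; needs |A ∖ B| = 4 — false.
(b) block IV: |A| = 6, |A ∩ B| = 2; needs |A ∩ B| / |A| > 1/5 — true.
(c) block II: |A| = 5, |A ∩ B| = 2; needs |A ∖ B| = 4 — false.

1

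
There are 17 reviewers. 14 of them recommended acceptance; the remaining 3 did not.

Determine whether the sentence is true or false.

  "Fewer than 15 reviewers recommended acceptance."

True

Truth condition: |A ∩ B| < 15.
|A| = 17, |A ∩ B| = 14, |A ∖ B| = 3.
|A ∩ B| = 14, so the statement is true.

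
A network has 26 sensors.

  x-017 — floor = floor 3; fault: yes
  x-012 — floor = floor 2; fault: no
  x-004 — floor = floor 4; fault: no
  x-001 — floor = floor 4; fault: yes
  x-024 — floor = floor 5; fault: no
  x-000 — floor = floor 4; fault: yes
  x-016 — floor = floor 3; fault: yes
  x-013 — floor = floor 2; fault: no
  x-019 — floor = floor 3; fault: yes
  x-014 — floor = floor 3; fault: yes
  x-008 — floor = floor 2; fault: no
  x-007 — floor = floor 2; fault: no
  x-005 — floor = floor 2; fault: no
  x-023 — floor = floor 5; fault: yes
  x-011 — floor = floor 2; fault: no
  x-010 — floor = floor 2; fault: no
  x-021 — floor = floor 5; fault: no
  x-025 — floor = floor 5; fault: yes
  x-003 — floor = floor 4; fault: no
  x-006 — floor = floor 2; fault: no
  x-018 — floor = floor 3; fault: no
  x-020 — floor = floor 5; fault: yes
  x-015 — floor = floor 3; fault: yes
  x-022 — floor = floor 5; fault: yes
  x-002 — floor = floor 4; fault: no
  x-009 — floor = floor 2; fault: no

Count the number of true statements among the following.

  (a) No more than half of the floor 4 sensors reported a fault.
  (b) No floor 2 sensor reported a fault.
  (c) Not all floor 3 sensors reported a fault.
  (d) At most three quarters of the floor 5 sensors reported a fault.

4

(a) floor 4: |A| = 5, |A ∩ B| = 2; needs |A ∩ B| ≤ |A ∖ B| — true.
(b) floor 2: |A| = 9, |A ∩ B| = 0; needs A ∩ B = ∅ (|A ∩ B| = 0) — true.
(c) floor 3: |A| = 6, |A ∩ B| = 5; needs A ⊄ B (|A ∖ B| ≥ 1) — true.
(d) floor 5: |A| = 6, |A ∩ B| = 4; needs |A ∩ B| / |A| ≤ 3/4 — true.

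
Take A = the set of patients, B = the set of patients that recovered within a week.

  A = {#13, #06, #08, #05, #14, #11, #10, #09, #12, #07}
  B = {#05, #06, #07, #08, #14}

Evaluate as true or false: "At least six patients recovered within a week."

False

'At least six patients recovered within a week' holds iff |A ∩ B| ≥ 6.
A (the restrictor) = {#13, #06, #08, #05, #14, #11, #10, #09, #12, #07}, |A| = 10.
A ∩ B = {#06, #08, #05, #14, #07}, so |A ∩ B| = 5.
|A ∩ B| = 5, so the statement is false.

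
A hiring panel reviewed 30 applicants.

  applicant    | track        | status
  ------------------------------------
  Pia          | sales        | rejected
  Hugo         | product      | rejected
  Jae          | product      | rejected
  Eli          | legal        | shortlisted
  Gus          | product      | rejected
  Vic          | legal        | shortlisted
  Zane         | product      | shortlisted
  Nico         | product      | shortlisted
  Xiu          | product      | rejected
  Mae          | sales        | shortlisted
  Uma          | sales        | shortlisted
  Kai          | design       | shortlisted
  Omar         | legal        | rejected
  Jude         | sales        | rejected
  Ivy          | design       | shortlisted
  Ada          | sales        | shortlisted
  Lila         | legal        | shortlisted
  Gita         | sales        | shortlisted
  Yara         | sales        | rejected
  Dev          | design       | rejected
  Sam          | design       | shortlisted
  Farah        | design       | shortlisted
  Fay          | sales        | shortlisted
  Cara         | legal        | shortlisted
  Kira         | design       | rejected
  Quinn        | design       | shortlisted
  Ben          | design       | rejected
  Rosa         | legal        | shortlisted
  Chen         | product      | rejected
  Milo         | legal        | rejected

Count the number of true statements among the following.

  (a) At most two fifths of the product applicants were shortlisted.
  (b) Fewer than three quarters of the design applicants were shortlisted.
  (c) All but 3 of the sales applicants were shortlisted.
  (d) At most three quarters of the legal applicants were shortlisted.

4

(a) product: |A| = 7, |A ∩ B| = 2; needs |A ∩ B| / |A| ≤ 2/5 — true.
(b) design: |A| = 8, |A ∩ B| = 5; needs |A ∩ B| / |A| < 3/4 — true.
(c) sales: |A| = 8, |A ∩ B| = 5; needs |A ∖ B| = 3 — true.
(d) legal: |A| = 7, |A ∩ B| = 5; needs |A ∩ B| / |A| ≤ 3/4 — true.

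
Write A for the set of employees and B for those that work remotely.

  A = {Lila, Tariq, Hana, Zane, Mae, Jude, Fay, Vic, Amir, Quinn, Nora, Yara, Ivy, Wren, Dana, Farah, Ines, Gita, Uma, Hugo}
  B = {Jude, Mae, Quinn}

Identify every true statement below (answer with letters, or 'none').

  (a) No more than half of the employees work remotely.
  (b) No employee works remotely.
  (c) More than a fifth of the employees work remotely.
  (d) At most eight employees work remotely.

|A| = 20, |A ∩ B| = 3, |A ∖ B| = 17.
(a) |A ∩ B| ≤ |A ∖ B|: holds.
(b) A ∩ B = ∅ (|A ∩ B| = 0): fails.
(c) |A ∩ B| / |A| > 1/5: fails.
(d) |A ∩ B| ≤ 8: holds.

(a), (d)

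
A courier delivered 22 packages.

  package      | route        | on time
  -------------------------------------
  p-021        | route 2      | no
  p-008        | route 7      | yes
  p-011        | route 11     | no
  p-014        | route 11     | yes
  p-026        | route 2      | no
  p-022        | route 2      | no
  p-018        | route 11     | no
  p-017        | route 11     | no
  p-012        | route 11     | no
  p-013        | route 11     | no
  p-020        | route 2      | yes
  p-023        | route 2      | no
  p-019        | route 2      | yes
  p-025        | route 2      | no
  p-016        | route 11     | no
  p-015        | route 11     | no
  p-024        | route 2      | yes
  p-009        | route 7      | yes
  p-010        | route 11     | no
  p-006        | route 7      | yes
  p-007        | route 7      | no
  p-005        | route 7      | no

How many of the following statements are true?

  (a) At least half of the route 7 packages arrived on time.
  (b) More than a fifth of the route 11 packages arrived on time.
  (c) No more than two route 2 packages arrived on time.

1

(a) route 7: |A| = 5, |A ∩ B| = 3; needs |A ∩ B| ≥ |A ∖ B| — true.
(b) route 11: |A| = 9, |A ∩ B| = 1; needs |A ∩ B| / |A| > 1/5 — false.
(c) route 2: |A| = 8, |A ∩ B| = 3; needs |A ∩ B| ≤ 2 — false.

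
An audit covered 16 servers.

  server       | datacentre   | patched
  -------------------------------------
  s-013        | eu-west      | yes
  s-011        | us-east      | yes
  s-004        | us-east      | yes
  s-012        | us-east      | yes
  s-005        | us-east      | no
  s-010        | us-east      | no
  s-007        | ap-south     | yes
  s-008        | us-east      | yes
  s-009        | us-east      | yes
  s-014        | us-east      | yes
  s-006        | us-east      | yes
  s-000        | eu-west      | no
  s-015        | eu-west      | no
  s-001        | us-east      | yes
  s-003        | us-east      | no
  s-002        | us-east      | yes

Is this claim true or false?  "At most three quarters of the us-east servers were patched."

True

Truth condition: |A ∩ B| / |A| ≤ 3/4.
A (the restrictor) = {s-011, s-004, s-012, s-005, s-010, s-008, s-009, s-014, s-006, s-001, s-003, s-002}, |A| = 12.
A ∩ B = {s-011, s-004, s-012, s-008, s-009, s-014, s-006, s-001, s-002}, so |A ∩ B| = 9.
A ∖ B = {s-005, s-010, s-003}, so |A ∖ B| = 3.
|A ∩ B|/|A| = 9/12, so the statement is true.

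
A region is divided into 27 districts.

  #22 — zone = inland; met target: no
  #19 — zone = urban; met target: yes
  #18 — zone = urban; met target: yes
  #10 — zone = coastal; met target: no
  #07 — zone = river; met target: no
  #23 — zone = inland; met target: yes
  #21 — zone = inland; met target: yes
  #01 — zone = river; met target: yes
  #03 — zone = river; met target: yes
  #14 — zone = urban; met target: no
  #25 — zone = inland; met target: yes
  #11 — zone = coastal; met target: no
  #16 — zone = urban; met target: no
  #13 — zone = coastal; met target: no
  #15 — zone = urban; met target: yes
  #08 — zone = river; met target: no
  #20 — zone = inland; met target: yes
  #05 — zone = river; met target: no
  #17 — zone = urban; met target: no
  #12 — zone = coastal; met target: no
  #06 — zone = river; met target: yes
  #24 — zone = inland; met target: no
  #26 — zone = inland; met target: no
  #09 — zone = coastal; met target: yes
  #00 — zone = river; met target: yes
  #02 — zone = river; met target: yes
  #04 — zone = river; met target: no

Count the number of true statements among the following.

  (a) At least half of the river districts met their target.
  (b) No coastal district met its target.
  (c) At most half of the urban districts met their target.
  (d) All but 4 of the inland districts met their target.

2

(a) river: |A| = 9, |A ∩ B| = 5; needs |A ∩ B| ≥ |A ∖ B| — true.
(b) coastal: |A| = 5, |A ∩ B| = 1; needs A ∩ B = ∅ (|A ∩ B| = 0) — false.
(c) urban: |A| = 6, |A ∩ B| = 3; needs |A ∩ B| ≤ |A ∖ B| — true.
(d) inland: |A| = 7, |A ∩ B| = 4; needs |A ∖ B| = 4 — false.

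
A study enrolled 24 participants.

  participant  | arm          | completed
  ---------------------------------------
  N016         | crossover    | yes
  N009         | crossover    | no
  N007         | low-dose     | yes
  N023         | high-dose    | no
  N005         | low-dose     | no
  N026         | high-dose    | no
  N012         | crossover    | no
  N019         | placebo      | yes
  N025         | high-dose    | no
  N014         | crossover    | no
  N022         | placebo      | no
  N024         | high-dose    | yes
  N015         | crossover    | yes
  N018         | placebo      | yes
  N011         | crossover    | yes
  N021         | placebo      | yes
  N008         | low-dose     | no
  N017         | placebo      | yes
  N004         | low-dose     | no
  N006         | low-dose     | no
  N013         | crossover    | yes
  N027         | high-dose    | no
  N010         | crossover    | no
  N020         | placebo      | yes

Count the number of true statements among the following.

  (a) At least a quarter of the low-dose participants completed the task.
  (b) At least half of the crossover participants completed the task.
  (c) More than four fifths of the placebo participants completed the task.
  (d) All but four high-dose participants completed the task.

(a) low-dose: |A| = 5, |A ∩ B| = 1; needs |A ∩ B| / |A| ≥ 1/4 — false.
(b) crossover: |A| = 8, |A ∩ B| = 4; needs |A ∩ B| ≥ |A ∖ B| — true.
(c) placebo: |A| = 6, |A ∩ B| = 5; needs |A ∩ B| / |A| > 4/5 — true.
(d) high-dose: |A| = 5, |A ∩ B| = 1; needs |A ∖ B| = 4 — true.

3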